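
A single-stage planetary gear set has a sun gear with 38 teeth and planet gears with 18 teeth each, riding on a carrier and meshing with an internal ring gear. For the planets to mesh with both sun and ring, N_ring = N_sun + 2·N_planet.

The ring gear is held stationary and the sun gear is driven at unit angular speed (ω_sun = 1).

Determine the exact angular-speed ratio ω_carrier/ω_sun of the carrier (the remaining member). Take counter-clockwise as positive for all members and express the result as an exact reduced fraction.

N_ring = 38 + 2·18 = 74
38(ω_s−ω_c) = −74(ω_r−ω_c),  ω_r=0, ω_s=1
38(1−ω_c) = −74(0−ω_c)  ⇒  112ω_c = 38  ⇒  ω_c = 19/56
ω_c/ω_s = 19/56

19/56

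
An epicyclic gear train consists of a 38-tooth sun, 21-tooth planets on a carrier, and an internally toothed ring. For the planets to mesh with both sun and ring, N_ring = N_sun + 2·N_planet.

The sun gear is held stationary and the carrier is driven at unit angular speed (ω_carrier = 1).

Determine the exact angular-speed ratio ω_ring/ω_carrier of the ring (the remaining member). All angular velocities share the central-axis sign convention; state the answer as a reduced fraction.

59/40

N_ring = 38 + 2·21 = 80
38(ω_s−ω_c) = −80(ω_r−ω_c),  ω_s=0, ω_c=1
ω_r = 1 − (38/80)(0−1) = 59/40
ω_r/ω_c = 59/40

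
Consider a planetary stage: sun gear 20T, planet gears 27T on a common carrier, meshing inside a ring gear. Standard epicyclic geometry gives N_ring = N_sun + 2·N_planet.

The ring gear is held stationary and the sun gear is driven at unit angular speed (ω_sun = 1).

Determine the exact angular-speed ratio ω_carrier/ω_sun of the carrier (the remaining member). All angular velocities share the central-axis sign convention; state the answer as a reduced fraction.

N_ring = 20 + 2·27 = 74
20(ω_s−ω_c) = −74(ω_r−ω_c),  ω_r=0, ω_s=1
20(1−ω_c) = −74(0−ω_c)  ⇒  94ω_c = 20  ⇒  ω_c = 10/47
ω_c/ω_s = 10/47

10/47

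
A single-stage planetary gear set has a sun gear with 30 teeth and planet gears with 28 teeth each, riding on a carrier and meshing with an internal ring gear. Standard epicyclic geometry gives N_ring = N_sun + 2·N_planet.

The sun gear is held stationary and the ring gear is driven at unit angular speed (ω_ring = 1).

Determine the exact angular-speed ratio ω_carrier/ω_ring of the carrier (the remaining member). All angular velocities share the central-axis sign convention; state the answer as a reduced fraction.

N_ring = 30 + 2·28 = 86
30(ω_s−ω_c) = −86(ω_r−ω_c),  ω_s=0, ω_r=1
30(0−ω_c) = −86(1−ω_c)  ⇒  116ω_c = 86  ⇒  ω_c = 43/58
ω_c/ω_r = 43/58

43/58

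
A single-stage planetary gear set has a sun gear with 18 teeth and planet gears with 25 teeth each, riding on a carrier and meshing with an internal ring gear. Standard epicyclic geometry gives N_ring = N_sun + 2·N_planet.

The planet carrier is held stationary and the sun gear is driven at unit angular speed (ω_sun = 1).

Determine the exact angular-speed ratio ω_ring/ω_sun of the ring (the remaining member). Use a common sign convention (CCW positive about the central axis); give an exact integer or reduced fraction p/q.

-9/34

N_ring = 18 + 2·25 = 68
18(ω_s−ω_c) = −68(ω_r−ω_c),  ω_c=0, ω_s=1
ω_r = 0 − (18/68)(1−0) = -9/34
ω_r/ω_s = -9/34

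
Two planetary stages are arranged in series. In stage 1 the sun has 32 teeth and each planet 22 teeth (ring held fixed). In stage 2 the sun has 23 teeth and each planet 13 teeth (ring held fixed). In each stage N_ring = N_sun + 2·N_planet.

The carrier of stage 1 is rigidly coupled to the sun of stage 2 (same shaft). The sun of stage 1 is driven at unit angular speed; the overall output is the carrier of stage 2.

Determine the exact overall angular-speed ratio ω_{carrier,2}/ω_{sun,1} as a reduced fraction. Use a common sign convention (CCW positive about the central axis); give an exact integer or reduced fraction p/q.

23/243

Stage 1: N_ring = 32 + 2·22 = 76
Stage 1: 32(ω_s−ω_c) = −76(ω_r−ω_c),  ω_r=0, ω_s=1
Stage 1: 32(1−ω_c) = −76(0−ω_c)  ⇒  108ω_c = 32  ⇒  ω_c = 8/27
  ⇒ ω_c¹/ω_s¹ = 8/27
Stage 2: N_ring = 23 + 2·13 = 49
Stage 2: 23(ω_s−ω_c) = −49(ω_r−ω_c),  ω_r=0, ω_s=1
Stage 2: 23(1−ω_c) = −49(0−ω_c)  ⇒  72ω_c = 23  ⇒  ω_c = 23/72
  ⇒ ω_c²/ω_s² = 23/72
Coupling ω_s² = ω_c¹ ⇒ overall = 8/27 × 23/72 = 23/243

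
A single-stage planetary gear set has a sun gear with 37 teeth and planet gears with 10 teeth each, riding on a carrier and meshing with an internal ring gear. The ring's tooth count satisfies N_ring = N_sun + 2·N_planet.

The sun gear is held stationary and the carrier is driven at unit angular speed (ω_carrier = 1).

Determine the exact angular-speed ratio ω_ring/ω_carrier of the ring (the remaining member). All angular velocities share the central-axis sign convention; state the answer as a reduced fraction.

N_ring = 37 + 2·10 = 57
37(ω_s−ω_c) = −57(ω_r−ω_c),  ω_s=0, ω_c=1
ω_r = 1 − (37/57)(0−1) = 94/57
ω_r/ω_c = 94/57

94/57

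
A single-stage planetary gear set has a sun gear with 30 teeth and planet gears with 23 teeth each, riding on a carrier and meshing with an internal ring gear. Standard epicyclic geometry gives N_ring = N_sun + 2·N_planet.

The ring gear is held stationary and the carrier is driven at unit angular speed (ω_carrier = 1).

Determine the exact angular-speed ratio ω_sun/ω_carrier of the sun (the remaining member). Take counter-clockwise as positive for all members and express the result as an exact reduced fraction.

53/15

N_ring = 30 + 2·23 = 76
30(ω_s−ω_c) = −76(ω_r−ω_c),  ω_r=0, ω_c=1
ω_s = 1 − (76/30)(0−1) = 53/15
ω_s/ω_c = 53/15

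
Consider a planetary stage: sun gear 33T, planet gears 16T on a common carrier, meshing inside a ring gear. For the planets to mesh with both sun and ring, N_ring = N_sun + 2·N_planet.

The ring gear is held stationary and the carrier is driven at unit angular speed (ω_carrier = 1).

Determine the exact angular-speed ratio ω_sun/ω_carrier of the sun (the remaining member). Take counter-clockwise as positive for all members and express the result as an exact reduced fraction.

N_ring = 33 + 2·16 = 65
33(ω_s−ω_c) = −65(ω_r−ω_c),  ω_r=0, ω_c=1
ω_s = 1 − (65/33)(0−1) = 98/33
ω_s/ω_c = 98/33

98/33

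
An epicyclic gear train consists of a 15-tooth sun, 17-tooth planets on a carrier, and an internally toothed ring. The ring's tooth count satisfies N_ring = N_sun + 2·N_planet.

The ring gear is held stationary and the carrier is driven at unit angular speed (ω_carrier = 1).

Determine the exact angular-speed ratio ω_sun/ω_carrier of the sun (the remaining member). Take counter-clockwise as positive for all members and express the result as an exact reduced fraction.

N_ring = 15 + 2·17 = 49
15(ω_s−ω_c) = −49(ω_r−ω_c),  ω_r=0, ω_c=1
ω_s = 1 − (49/15)(0−1) = 64/15
ω_s/ω_c = 64/15

64/15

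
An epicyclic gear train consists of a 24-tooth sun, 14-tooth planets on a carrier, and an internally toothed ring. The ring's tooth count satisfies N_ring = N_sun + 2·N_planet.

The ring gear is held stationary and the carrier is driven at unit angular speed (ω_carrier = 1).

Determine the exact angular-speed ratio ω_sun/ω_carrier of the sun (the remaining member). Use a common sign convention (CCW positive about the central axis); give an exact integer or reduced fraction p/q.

19/6

N_ring = 24 + 2·14 = 52
24(ω_s−ω_c) = −52(ω_r−ω_c),  ω_r=0, ω_c=1
ω_s = 1 − (52/24)(0−1) = 19/6
ω_s/ω_c = 19/6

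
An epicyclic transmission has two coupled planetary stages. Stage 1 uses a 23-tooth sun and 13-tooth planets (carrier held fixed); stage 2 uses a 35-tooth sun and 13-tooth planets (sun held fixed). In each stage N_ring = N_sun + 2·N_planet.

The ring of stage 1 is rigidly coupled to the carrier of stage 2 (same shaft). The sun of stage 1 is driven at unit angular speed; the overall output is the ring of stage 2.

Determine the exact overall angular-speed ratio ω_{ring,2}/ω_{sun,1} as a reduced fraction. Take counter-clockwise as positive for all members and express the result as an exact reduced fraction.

-2208/2989

Stage 1: N_ring = 23 + 2·13 = 49
Stage 1: 23(ω_s−ω_c) = −49(ω_r−ω_c),  ω_c=0, ω_s=1
Stage 1: ω_r = 0 − (23/49)(1−0) = -23/49
  ⇒ ω_r¹/ω_s¹ = -23/49
Stage 2: N_ring = 35 + 2·13 = 61
Stage 2: 35(ω_s−ω_c) = −61(ω_r−ω_c),  ω_s=0, ω_c=1
Stage 2: ω_r = 1 − (35/61)(0−1) = 96/61
  ⇒ ω_r²/ω_c² = 96/61
Coupling ω_c² = ω_r¹ ⇒ overall = -23/49 × 96/61 = -2208/2989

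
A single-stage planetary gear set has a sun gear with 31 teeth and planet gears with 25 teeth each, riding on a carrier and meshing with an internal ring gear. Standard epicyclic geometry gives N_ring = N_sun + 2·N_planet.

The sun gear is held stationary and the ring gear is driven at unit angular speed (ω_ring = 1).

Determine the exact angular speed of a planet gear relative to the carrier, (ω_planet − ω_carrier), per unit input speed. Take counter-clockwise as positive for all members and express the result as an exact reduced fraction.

N_ring = 31 + 2·25 = 81
31(ω_s−ω_c) = −81(ω_r−ω_c),  ω_s=0, ω_r=1
31(0−ω_c) = −81(1−ω_c)  ⇒  112ω_c = 81  ⇒  ω_c = 81/112
sun–planet: 31·(0−81/112) = −25·(ω_p−ω_c)  ⇒  ω_p−ω_c = −(31/25)·(-81/112) = 2511/2800

2511/2800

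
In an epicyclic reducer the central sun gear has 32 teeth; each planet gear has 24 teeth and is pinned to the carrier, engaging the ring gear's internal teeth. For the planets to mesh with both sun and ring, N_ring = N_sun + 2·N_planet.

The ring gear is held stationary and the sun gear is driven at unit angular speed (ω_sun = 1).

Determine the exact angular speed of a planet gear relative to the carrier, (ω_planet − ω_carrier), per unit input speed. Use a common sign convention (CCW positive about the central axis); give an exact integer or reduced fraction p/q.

-20/21

N_ring = 32 + 2·24 = 80
32(ω_s−ω_c) = −80(ω_r−ω_c),  ω_r=0, ω_s=1
32(1−ω_c) = −80(0−ω_c)  ⇒  112ω_c = 32  ⇒  ω_c = 2/7
sun–planet: 32·(1−2/7) = −24·(ω_p−ω_c)  ⇒  ω_p−ω_c = −(32/24)·(5/7) = -20/21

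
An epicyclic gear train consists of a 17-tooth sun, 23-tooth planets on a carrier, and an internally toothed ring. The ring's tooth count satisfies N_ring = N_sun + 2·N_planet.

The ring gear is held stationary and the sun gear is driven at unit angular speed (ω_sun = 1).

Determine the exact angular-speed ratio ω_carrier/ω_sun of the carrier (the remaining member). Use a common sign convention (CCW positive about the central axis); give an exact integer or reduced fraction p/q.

N_ring = 17 + 2·23 = 63
17(ω_s−ω_c) = −63(ω_r−ω_c),  ω_r=0, ω_s=1
17(1−ω_c) = −63(0−ω_c)  ⇒  80ω_c = 17  ⇒  ω_c = 17/80
ω_c/ω_s = 17/80

17/80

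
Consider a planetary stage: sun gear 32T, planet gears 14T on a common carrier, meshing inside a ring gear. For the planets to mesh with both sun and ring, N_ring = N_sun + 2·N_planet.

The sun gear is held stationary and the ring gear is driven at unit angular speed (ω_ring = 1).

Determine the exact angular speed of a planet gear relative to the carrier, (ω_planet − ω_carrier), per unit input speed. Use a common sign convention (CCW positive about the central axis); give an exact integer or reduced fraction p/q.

240/161

N_ring = 32 + 2·14 = 60
32(ω_s−ω_c) = −60(ω_r−ω_c),  ω_s=0, ω_r=1
32(0−ω_c) = −60(1−ω_c)  ⇒  92ω_c = 60  ⇒  ω_c = 15/23
sun–planet: 32·(0−15/23) = −14·(ω_p−ω_c)  ⇒  ω_p−ω_c = −(32/14)·(-15/23) = 240/161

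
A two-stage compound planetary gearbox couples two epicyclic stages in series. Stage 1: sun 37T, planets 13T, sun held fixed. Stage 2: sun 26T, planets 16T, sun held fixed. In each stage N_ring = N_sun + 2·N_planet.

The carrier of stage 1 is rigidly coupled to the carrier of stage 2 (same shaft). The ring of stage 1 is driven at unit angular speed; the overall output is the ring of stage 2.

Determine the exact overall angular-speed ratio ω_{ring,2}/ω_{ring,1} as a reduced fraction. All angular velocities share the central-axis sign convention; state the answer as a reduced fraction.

Stage 1: N_ring = 37 + 2·13 = 63
Stage 1: 37(ω_s−ω_c) = −63(ω_r−ω_c),  ω_s=0, ω_r=1
Stage 1: 37(0−ω_c) = −63(1−ω_c)  ⇒  100ω_c = 63  ⇒  ω_c = 63/100
  ⇒ ω_c¹/ω_r¹ = 63/100
Stage 2: N_ring = 26 + 2·16 = 58
Stage 2: 26(ω_s−ω_c) = −58(ω_r−ω_c),  ω_s=0, ω_c=1
Stage 2: ω_r = 1 − (26/58)(0−1) = 42/29
  ⇒ ω_r²/ω_c² = 42/29
Coupling ω_c² = ω_c¹ ⇒ overall = 63/100 × 42/29 = 1323/1450

1323/1450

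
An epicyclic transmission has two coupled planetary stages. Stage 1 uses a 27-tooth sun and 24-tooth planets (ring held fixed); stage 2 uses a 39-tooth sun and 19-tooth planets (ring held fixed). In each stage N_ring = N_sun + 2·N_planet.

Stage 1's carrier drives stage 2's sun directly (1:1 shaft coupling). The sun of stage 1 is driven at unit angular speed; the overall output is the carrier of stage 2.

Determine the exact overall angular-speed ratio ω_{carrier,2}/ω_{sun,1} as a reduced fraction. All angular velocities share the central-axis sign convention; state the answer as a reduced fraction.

Stage 1: N_ring = 27 + 2·24 = 75
Stage 1: 27(ω_s−ω_c) = −75(ω_r−ω_c),  ω_r=0, ω_s=1
Stage 1: 27(1−ω_c) = −75(0−ω_c)  ⇒  102ω_c = 27  ⇒  ω_c = 9/34
  ⇒ ω_c¹/ω_s¹ = 9/34
Stage 2: N_ring = 39 + 2·19 = 77
Stage 2: 39(ω_s−ω_c) = −77(ω_r−ω_c),  ω_r=0, ω_s=1
Stage 2: 39(1−ω_c) = −77(0−ω_c)  ⇒  116ω_c = 39  ⇒  ω_c = 39/116
  ⇒ ω_c²/ω_s² = 39/116
Coupling ω_s² = ω_c¹ ⇒ overall = 9/34 × 39/116 = 351/3944

351/3944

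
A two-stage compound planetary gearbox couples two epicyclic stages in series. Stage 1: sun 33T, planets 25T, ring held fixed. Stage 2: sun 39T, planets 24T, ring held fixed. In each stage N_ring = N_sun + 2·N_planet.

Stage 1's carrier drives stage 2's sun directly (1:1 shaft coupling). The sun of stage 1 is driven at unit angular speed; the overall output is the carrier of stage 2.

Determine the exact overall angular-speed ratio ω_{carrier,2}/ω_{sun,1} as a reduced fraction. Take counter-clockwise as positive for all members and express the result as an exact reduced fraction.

143/1624

Stage 1: N_ring = 33 + 2·25 = 83
Stage 1: 33(ω_s−ω_c) = −83(ω_r−ω_c),  ω_r=0, ω_s=1
Stage 1: 33(1−ω_c) = −83(0−ω_c)  ⇒  116ω_c = 33  ⇒  ω_c = 33/116
  ⇒ ω_c¹/ω_s¹ = 33/116
Stage 2: N_ring = 39 + 2·24 = 87
Stage 2: 39(ω_s−ω_c) = −87(ω_r−ω_c),  ω_r=0, ω_s=1
Stage 2: 39(1−ω_c) = −87(0−ω_c)  ⇒  126ω_c = 39  ⇒  ω_c = 13/42
  ⇒ ω_c²/ω_s² = 13/42
Coupling ω_s² = ω_c¹ ⇒ overall = 33/116 × 13/42 = 143/1624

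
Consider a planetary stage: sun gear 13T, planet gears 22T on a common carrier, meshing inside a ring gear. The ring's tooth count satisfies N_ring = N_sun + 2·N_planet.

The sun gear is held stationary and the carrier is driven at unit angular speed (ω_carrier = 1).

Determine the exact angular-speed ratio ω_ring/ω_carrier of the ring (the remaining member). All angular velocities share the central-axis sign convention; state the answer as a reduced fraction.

70/57

N_ring = 13 + 2·22 = 57
13(ω_s−ω_c) = −57(ω_r−ω_c),  ω_s=0, ω_c=1
ω_r = 1 − (13/57)(0−1) = 70/57
ω_r/ω_c = 70/57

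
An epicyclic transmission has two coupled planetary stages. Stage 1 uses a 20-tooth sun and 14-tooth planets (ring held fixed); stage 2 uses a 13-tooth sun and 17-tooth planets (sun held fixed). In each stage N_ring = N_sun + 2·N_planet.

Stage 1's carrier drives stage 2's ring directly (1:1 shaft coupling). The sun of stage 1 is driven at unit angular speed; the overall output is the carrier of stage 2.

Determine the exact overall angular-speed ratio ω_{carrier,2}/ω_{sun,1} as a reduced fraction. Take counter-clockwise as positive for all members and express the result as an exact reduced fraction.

47/204

Stage 1: N_ring = 20 + 2·14 = 48
Stage 1: 20(ω_s−ω_c) = −48(ω_r−ω_c),  ω_r=0, ω_s=1
Stage 1: 20(1−ω_c) = −48(0−ω_c)  ⇒  68ω_c = 20  ⇒  ω_c = 5/17
  ⇒ ω_c¹/ω_s¹ = 5/17
Stage 2: N_ring = 13 + 2·17 = 47
Stage 2: 13(ω_s−ω_c) = −47(ω_r−ω_c),  ω_s=0, ω_r=1
Stage 2: 13(0−ω_c) = −47(1−ω_c)  ⇒  60ω_c = 47  ⇒  ω_c = 47/60
  ⇒ ω_c²/ω_r² = 47/60
Coupling ω_r² = ω_c¹ ⇒ overall = 5/17 × 47/60 = 47/204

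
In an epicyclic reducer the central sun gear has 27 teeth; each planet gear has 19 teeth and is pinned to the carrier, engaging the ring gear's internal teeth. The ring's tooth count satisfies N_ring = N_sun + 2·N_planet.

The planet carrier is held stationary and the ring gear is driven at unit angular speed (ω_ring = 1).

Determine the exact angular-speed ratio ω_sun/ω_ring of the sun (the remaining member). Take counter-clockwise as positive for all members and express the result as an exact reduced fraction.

-65/27

N_ring = 27 + 2·19 = 65
27(ω_s−ω_c) = −65(ω_r−ω_c),  ω_c=0, ω_r=1
ω_s = 0 − (65/27)(1−0) = -65/27
ω_s/ω_r = -65/27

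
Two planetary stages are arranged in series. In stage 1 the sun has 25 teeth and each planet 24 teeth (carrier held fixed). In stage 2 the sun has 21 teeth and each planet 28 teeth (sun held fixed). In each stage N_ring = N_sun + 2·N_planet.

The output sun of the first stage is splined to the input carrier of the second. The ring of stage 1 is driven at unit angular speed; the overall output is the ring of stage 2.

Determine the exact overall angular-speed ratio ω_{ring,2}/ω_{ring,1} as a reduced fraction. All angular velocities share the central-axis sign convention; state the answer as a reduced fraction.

-1022/275

Stage 1: N_ring = 25 + 2·24 = 73
Stage 1: 25(ω_s−ω_c) = −73(ω_r−ω_c),  ω_c=0, ω_r=1
Stage 1: ω_s = 0 − (73/25)(1−0) = -73/25
  ⇒ ω_s¹/ω_r¹ = -73/25
Stage 2: N_ring = 21 + 2·28 = 77
Stage 2: 21(ω_s−ω_c) = −77(ω_r−ω_c),  ω_s=0, ω_c=1
Stage 2: ω_r = 1 − (21/77)(0−1) = 14/11
  ⇒ ω_r²/ω_c² = 14/11
Coupling ω_c² = ω_s¹ ⇒ overall = -73/25 × 14/11 = -1022/275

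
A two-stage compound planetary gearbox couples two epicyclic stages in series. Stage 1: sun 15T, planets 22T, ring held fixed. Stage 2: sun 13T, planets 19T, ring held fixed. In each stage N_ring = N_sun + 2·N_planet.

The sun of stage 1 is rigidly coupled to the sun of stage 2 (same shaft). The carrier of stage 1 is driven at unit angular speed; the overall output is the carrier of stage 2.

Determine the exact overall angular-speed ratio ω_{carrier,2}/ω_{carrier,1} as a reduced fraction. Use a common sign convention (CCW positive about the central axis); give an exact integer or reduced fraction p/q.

481/480

Stage 1: N_ring = 15 + 2·22 = 59
Stage 1: 15(ω_s−ω_c) = −59(ω_r−ω_c),  ω_r=0, ω_c=1
Stage 1: ω_s = 1 − (59/15)(0−1) = 74/15
  ⇒ ω_s¹/ω_c¹ = 74/15
Stage 2: N_ring = 13 + 2·19 = 51
Stage 2: 13(ω_s−ω_c) = −51(ω_r−ω_c),  ω_r=0, ω_s=1
Stage 2: 13(1−ω_c) = −51(0−ω_c)  ⇒  64ω_c = 13  ⇒  ω_c = 13/64
  ⇒ ω_c²/ω_s² = 13/64
Coupling ω_s² = ω_s¹ ⇒ overall = 74/15 × 13/64 = 481/480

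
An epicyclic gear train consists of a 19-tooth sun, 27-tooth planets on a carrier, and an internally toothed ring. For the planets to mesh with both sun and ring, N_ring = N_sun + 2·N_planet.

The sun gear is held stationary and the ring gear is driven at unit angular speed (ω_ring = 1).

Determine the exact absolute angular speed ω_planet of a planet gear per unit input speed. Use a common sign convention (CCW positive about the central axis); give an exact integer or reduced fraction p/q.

N_ring = 19 + 2·27 = 73
19(ω_s−ω_c) = −73(ω_r−ω_c),  ω_s=0, ω_r=1
19(0−ω_c) = −73(1−ω_c)  ⇒  92ω_c = 73  ⇒  ω_c = 73/92
sun–planet: 19·(0−73/92) = −27·(ω_p−ω_c)  ⇒  ω_p−ω_c = −(19/27)·(-73/92) = 1387/2484
ω_p = 73/92 + 1387/2484 = 73/54

73/54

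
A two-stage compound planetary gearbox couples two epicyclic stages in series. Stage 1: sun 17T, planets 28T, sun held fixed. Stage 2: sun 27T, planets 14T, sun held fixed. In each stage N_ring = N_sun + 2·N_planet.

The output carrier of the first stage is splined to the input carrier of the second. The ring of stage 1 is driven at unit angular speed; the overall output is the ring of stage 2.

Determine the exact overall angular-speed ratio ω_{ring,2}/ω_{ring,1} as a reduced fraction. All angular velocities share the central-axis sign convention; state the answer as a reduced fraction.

Stage 1: N_ring = 17 + 2·28 = 73
Stage 1: 17(ω_s−ω_c) = −73(ω_r−ω_c),  ω_s=0, ω_r=1
Stage 1: 17(0−ω_c) = −73(1−ω_c)  ⇒  90ω_c = 73  ⇒  ω_c = 73/90
  ⇒ ω_c¹/ω_r¹ = 73/90
Stage 2: N_ring = 27 + 2·14 = 55
Stage 2: 27(ω_s−ω_c) = −55(ω_r−ω_c),  ω_s=0, ω_c=1
Stage 2: ω_r = 1 − (27/55)(0−1) = 82/55
  ⇒ ω_r²/ω_c² = 82/55
Coupling ω_c² = ω_c¹ ⇒ overall = 73/90 × 82/55 = 2993/2475

2993/2475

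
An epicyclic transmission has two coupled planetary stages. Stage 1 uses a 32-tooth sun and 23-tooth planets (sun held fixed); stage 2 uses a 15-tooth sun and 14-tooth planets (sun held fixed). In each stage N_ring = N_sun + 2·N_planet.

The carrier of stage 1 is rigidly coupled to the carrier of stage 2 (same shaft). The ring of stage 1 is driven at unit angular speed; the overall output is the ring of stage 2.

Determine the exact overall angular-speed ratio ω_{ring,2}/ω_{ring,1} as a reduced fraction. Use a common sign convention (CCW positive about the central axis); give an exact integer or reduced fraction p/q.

Stage 1: N_ring = 32 + 2·23 = 78
Stage 1: 32(ω_s−ω_c) = −78(ω_r−ω_c),  ω_s=0, ω_r=1
Stage 1: 32(0−ω_c) = −78(1−ω_c)  ⇒  110ω_c = 78  ⇒  ω_c = 39/55
  ⇒ ω_c¹/ω_r¹ = 39/55
Stage 2: N_ring = 15 + 2·14 = 43
Stage 2: 15(ω_s−ω_c) = −43(ω_r−ω_c),  ω_s=0, ω_c=1
Stage 2: ω_r = 1 − (15/43)(0−1) = 58/43
  ⇒ ω_r²/ω_c² = 58/43
Coupling ω_c² = ω_c¹ ⇒ overall = 39/55 × 58/43 = 2262/2365

2262/2365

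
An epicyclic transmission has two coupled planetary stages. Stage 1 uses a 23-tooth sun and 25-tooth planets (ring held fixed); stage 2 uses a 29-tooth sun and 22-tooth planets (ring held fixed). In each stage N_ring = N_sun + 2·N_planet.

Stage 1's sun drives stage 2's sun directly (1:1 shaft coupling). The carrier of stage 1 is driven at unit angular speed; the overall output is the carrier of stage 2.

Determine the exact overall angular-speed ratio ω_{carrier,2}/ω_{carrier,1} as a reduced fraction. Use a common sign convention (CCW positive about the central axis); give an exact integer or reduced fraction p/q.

464/391

Stage 1: N_ring = 23 + 2·25 = 73
Stage 1: 23(ω_s−ω_c) = −73(ω_r−ω_c),  ω_r=0, ω_c=1
Stage 1: ω_s = 1 − (73/23)(0−1) = 96/23
  ⇒ ω_s¹/ω_c¹ = 96/23
Stage 2: N_ring = 29 + 2·22 = 73
Stage 2: 29(ω_s−ω_c) = −73(ω_r−ω_c),  ω_r=0, ω_s=1
Stage 2: 29(1−ω_c) = −73(0−ω_c)  ⇒  102ω_c = 29  ⇒  ω_c = 29/102
  ⇒ ω_c²/ω_s² = 29/102
Coupling ω_s² = ω_s¹ ⇒ overall = 96/23 × 29/102 = 464/391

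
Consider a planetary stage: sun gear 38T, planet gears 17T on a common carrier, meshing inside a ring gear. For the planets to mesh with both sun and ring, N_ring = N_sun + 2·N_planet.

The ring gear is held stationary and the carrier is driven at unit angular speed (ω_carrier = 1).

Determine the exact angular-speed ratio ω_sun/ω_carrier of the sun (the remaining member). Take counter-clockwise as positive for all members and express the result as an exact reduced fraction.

N_ring = 38 + 2·17 = 72
38(ω_s−ω_c) = −72(ω_r−ω_c),  ω_r=0, ω_c=1
ω_s = 1 − (72/38)(0−1) = 55/19
ω_s/ω_c = 55/19

55/19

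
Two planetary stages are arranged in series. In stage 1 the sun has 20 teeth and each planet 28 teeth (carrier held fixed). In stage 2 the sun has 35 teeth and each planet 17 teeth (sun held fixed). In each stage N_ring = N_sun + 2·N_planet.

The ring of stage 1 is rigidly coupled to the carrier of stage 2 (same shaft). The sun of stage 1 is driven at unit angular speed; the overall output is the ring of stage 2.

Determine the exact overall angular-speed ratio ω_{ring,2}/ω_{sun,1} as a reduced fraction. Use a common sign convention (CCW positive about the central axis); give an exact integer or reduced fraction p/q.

-520/1311

Stage 1: N_ring = 20 + 2·28 = 76
Stage 1: 20(ω_s−ω_c) = −76(ω_r−ω_c),  ω_c=0, ω_s=1
Stage 1: ω_r = 0 − (20/76)(1−0) = -5/19
  ⇒ ω_r¹/ω_s¹ = -5/19
Stage 2: N_ring = 35 + 2·17 = 69
Stage 2: 35(ω_s−ω_c) = −69(ω_r−ω_c),  ω_s=0, ω_c=1
Stage 2: ω_r = 1 − (35/69)(0−1) = 104/69
  ⇒ ω_r²/ω_c² = 104/69
Coupling ω_c² = ω_r¹ ⇒ overall = -5/19 × 104/69 = -520/1311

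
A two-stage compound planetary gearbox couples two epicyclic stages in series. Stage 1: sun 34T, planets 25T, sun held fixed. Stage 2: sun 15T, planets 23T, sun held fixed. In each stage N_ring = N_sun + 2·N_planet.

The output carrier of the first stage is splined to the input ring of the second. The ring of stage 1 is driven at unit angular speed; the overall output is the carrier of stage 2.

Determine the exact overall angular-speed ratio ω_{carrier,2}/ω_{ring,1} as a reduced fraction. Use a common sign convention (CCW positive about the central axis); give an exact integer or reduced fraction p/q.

Stage 1: N_ring = 34 + 2·25 = 84
Stage 1: 34(ω_s−ω_c) = −84(ω_r−ω_c),  ω_s=0, ω_r=1
Stage 1: 34(0−ω_c) = −84(1−ω_c)  ⇒  118ω_c = 84  ⇒  ω_c = 42/59
  ⇒ ω_c¹/ω_r¹ = 42/59
Stage 2: N_ring = 15 + 2·23 = 61
Stage 2: 15(ω_s−ω_c) = −61(ω_r−ω_c),  ω_s=0, ω_r=1
Stage 2: 15(0−ω_c) = −61(1−ω_c)  ⇒  76ω_c = 61  ⇒  ω_c = 61/76
  ⇒ ω_c²/ω_r² = 61/76
Coupling ω_r² = ω_c¹ ⇒ overall = 42/59 × 61/76 = 1281/2242

1281/2242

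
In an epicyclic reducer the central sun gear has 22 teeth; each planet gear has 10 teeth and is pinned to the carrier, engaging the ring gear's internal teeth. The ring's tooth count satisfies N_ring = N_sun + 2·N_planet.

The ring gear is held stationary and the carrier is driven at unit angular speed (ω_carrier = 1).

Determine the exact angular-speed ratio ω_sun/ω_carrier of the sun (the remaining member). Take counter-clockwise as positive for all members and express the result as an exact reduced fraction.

32/11

N_ring = 22 + 2·10 = 42
22(ω_s−ω_c) = −42(ω_r−ω_c),  ω_r=0, ω_c=1
ω_s = 1 − (42/22)(0−1) = 32/11
ω_s/ω_c = 32/11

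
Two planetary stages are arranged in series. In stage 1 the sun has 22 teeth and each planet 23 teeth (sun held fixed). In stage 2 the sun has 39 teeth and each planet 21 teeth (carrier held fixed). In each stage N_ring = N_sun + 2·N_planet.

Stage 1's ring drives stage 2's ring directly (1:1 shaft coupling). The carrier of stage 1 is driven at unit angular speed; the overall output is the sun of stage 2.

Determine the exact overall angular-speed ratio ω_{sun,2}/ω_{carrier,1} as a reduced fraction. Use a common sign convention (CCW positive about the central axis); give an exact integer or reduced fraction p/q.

Stage 1: N_ring = 22 + 2·23 = 68
Stage 1: 22(ω_s−ω_c) = −68(ω_r−ω_c),  ω_s=0, ω_c=1
Stage 1: ω_r = 1 − (22/68)(0−1) = 45/34
  ⇒ ω_r¹/ω_c¹ = 45/34
Stage 2: N_ring = 39 + 2·21 = 81
Stage 2: 39(ω_s−ω_c) = −81(ω_r−ω_c),  ω_c=0, ω_r=1
Stage 2: ω_s = 0 − (81/39)(1−0) = -27/13
  ⇒ ω_s²/ω_r² = -27/13
Coupling ω_r² = ω_r¹ ⇒ overall = 45/34 × -27/13 = -1215/442

-1215/442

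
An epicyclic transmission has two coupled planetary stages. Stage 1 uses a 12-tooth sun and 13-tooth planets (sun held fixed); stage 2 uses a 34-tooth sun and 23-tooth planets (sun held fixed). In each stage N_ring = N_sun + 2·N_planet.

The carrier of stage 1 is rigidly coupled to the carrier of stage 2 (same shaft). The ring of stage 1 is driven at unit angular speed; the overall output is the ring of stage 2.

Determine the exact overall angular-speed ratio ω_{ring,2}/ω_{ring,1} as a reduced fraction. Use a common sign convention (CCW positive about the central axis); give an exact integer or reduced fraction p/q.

1083/1000

Stage 1: N_ring = 12 + 2·13 = 38
Stage 1: 12(ω_s−ω_c) = −38(ω_r−ω_c),  ω_s=0, ω_r=1
Stage 1: 12(0−ω_c) = −38(1−ω_c)  ⇒  50ω_c = 38  ⇒  ω_c = 19/25
  ⇒ ω_c¹/ω_r¹ = 19/25
Stage 2: N_ring = 34 + 2·23 = 80
Stage 2: 34(ω_s−ω_c) = −80(ω_r−ω_c),  ω_s=0, ω_c=1
Stage 2: ω_r = 1 − (34/80)(0−1) = 57/40
  ⇒ ω_r²/ω_c² = 57/40
Coupling ω_c² = ω_c¹ ⇒ overall = 19/25 × 57/40 = 1083/1000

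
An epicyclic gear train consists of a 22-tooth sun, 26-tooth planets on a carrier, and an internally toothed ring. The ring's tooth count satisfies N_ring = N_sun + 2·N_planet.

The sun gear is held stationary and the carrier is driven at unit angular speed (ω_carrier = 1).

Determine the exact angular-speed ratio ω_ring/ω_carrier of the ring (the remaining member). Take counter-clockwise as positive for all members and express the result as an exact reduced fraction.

N_ring = 22 + 2·26 = 74
22(ω_s−ω_c) = −74(ω_r−ω_c),  ω_s=0, ω_c=1
ω_r = 1 − (22/74)(0−1) = 48/37
ω_r/ω_c = 48/37

48/37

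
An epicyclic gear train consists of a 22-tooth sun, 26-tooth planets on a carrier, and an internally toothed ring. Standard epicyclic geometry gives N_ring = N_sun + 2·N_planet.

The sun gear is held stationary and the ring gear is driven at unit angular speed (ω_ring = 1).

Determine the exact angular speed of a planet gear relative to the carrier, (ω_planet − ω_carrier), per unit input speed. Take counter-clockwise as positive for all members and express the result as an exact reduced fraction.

N_ring = 22 + 2·26 = 74
22(ω_s−ω_c) = −74(ω_r−ω_c),  ω_s=0, ω_r=1
22(0−ω_c) = −74(1−ω_c)  ⇒  96ω_c = 74  ⇒  ω_c = 37/48
sun–planet: 22·(0−37/48) = −26·(ω_p−ω_c)  ⇒  ω_p−ω_c = −(22/26)·(-37/48) = 407/624

407/624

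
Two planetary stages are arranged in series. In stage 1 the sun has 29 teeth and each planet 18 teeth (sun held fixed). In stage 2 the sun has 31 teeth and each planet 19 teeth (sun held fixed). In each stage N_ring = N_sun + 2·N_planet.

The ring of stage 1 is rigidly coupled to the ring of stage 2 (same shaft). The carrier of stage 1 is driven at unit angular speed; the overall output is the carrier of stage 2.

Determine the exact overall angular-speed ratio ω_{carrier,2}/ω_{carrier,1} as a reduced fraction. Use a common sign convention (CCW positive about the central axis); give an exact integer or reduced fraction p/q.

3243/3250

Stage 1: N_ring = 29 + 2·18 = 65
Stage 1: 29(ω_s−ω_c) = −65(ω_r−ω_c),  ω_s=0, ω_c=1
Stage 1: ω_r = 1 − (29/65)(0−1) = 94/65
  ⇒ ω_r¹/ω_c¹ = 94/65
Stage 2: N_ring = 31 + 2·19 = 69
Stage 2: 31(ω_s−ω_c) = −69(ω_r−ω_c),  ω_s=0, ω_r=1
Stage 2: 31(0−ω_c) = −69(1−ω_c)  ⇒  100ω_c = 69  ⇒  ω_c = 69/100
  ⇒ ω_c²/ω_r² = 69/100
Coupling ω_r² = ω_r¹ ⇒ overall = 94/65 × 69/100 = 3243/3250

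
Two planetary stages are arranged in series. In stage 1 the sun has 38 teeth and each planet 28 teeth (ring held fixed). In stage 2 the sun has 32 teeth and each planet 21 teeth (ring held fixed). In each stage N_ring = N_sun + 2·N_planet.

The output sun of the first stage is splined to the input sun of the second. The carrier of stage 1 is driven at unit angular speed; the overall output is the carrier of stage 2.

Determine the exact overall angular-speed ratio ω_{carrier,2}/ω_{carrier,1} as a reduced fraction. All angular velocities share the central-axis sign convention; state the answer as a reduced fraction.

1056/1007

Stage 1: N_ring = 38 + 2·28 = 94
Stage 1: 38(ω_s−ω_c) = −94(ω_r−ω_c),  ω_r=0, ω_c=1
Stage 1: ω_s = 1 − (94/38)(0−1) = 66/19
  ⇒ ω_s¹/ω_c¹ = 66/19
Stage 2: N_ring = 32 + 2·21 = 74
Stage 2: 32(ω_s−ω_c) = −74(ω_r−ω_c),  ω_r=0, ω_s=1
Stage 2: 32(1−ω_c) = −74(0−ω_c)  ⇒  106ω_c = 32  ⇒  ω_c = 16/53
  ⇒ ω_c²/ω_s² = 16/53
Coupling ω_s² = ω_s¹ ⇒ overall = 66/19 × 16/53 = 1056/1007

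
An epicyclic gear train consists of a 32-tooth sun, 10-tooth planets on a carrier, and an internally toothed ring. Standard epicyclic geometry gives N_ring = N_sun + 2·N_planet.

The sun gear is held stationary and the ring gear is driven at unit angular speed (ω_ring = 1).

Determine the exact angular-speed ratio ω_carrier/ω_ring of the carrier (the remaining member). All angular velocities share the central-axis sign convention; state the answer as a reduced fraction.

N_ring = 32 + 2·10 = 52
32(ω_s−ω_c) = −52(ω_r−ω_c),  ω_s=0, ω_r=1
32(0−ω_c) = −52(1−ω_c)  ⇒  84ω_c = 52  ⇒  ω_c = 13/21
ω_c/ω_r = 13/21

13/21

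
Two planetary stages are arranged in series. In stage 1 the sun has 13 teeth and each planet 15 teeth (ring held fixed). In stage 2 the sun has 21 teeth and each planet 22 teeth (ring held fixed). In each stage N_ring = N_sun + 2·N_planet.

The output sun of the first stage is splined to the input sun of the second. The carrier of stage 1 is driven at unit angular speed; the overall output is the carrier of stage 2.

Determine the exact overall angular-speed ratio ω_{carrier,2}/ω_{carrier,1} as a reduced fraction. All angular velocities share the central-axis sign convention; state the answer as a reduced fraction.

588/559

Stage 1: N_ring = 13 + 2·15 = 43
Stage 1: 13(ω_s−ω_c) = −43(ω_r−ω_c),  ω_r=0, ω_c=1
Stage 1: ω_s = 1 − (43/13)(0−1) = 56/13
  ⇒ ω_s¹/ω_c¹ = 56/13
Stage 2: N_ring = 21 + 2·22 = 65
Stage 2: 21(ω_s−ω_c) = −65(ω_r−ω_c),  ω_r=0, ω_s=1
Stage 2: 21(1−ω_c) = −65(0−ω_c)  ⇒  86ω_c = 21  ⇒  ω_c = 21/86
  ⇒ ω_c²/ω_s² = 21/86
Coupling ω_s² = ω_s¹ ⇒ overall = 56/13 × 21/86 = 588/559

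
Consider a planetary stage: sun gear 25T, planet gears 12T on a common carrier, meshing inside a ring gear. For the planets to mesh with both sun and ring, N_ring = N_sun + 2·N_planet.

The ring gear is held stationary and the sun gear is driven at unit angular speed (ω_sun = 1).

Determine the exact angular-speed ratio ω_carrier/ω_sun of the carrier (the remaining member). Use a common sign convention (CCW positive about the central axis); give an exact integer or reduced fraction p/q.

N_ring = 25 + 2·12 = 49
25(ω_s−ω_c) = −49(ω_r−ω_c),  ω_r=0, ω_s=1
25(1−ω_c) = −49(0−ω_c)  ⇒  74ω_c = 25  ⇒  ω_c = 25/74
ω_c/ω_s = 25/74

25/74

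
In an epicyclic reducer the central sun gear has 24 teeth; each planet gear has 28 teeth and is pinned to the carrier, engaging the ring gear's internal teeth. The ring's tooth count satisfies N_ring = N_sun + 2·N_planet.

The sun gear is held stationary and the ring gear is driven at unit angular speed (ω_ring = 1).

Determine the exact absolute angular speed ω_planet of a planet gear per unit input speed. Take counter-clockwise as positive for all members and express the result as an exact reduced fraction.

10/7

N_ring = 24 + 2·28 = 80
24(ω_s−ω_c) = −80(ω_r−ω_c),  ω_s=0, ω_r=1
24(0−ω_c) = −80(1−ω_c)  ⇒  104ω_c = 80  ⇒  ω_c = 10/13
sun–planet: 24·(0−10/13) = −28·(ω_p−ω_c)  ⇒  ω_p−ω_c = −(24/28)·(-10/13) = 60/91
ω_p = 10/13 + 60/91 = 10/7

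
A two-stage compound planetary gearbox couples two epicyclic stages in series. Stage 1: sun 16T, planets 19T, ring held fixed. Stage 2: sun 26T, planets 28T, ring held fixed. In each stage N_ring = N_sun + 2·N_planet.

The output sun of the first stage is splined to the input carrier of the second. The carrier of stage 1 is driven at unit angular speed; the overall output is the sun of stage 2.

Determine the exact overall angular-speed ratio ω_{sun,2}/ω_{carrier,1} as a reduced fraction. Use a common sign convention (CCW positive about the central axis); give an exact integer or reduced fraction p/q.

Stage 1: N_ring = 16 + 2·19 = 54
Stage 1: 16(ω_s−ω_c) = −54(ω_r−ω_c),  ω_r=0, ω_c=1
Stage 1: ω_s = 1 − (54/16)(0−1) = 35/8
  ⇒ ω_s¹/ω_c¹ = 35/8
Stage 2: N_ring = 26 + 2·28 = 82
Stage 2: 26(ω_s−ω_c) = −82(ω_r−ω_c),  ω_r=0, ω_c=1
Stage 2: ω_s = 1 − (82/26)(0−1) = 54/13
  ⇒ ω_s²/ω_c² = 54/13
Coupling ω_c² = ω_s¹ ⇒ overall = 35/8 × 54/13 = 945/52

945/52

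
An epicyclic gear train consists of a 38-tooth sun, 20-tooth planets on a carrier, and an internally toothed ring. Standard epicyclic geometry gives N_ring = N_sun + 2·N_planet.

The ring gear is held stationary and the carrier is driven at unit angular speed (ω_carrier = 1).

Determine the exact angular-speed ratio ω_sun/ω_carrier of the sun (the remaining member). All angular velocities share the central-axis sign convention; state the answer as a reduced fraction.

58/19

N_ring = 38 + 2·20 = 78
38(ω_s−ω_c) = −78(ω_r−ω_c),  ω_r=0, ω_c=1
ω_s = 1 − (78/38)(0−1) = 58/19
ω_s/ω_c = 58/19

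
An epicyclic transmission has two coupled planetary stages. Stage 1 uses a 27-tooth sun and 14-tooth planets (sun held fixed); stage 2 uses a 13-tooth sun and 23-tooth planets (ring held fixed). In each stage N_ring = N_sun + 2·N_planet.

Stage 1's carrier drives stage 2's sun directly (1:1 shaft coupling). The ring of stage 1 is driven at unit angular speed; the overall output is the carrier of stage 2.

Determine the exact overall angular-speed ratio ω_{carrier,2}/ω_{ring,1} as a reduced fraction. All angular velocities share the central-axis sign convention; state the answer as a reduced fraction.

Stage 1: N_ring = 27 + 2·14 = 55
Stage 1: 27(ω_s−ω_c) = −55(ω_r−ω_c),  ω_s=0, ω_r=1
Stage 1: 27(0−ω_c) = −55(1−ω_c)  ⇒  82ω_c = 55  ⇒  ω_c = 55/82
  ⇒ ω_c¹/ω_r¹ = 55/82
Stage 2: N_ring = 13 + 2·23 = 59
Stage 2: 13(ω_s−ω_c) = −59(ω_r−ω_c),  ω_r=0, ω_s=1
Stage 2: 13(1−ω_c) = −59(0−ω_c)  ⇒  72ω_c = 13  ⇒  ω_c = 13/72
  ⇒ ω_c²/ω_s² = 13/72
Coupling ω_s² = ω_c¹ ⇒ overall = 55/82 × 13/72 = 715/5904

715/5904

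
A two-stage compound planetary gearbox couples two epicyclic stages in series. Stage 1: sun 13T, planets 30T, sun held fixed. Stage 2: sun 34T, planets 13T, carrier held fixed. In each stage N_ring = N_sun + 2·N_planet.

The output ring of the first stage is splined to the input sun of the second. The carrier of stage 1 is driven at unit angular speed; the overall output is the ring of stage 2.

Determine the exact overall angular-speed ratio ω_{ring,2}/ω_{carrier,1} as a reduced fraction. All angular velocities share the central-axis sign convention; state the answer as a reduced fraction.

Stage 1: N_ring = 13 + 2·30 = 73
Stage 1: 13(ω_s−ω_c) = −73(ω_r−ω_c),  ω_s=0, ω_c=1
Stage 1: ω_r = 1 − (13/73)(0−1) = 86/73
  ⇒ ω_r¹/ω_c¹ = 86/73
Stage 2: N_ring = 34 + 2·13 = 60
Stage 2: 34(ω_s−ω_c) = −60(ω_r−ω_c),  ω_c=0, ω_s=1
Stage 2: ω_r = 0 − (34/60)(1−0) = -17/30
  ⇒ ω_r²/ω_s² = -17/30
Coupling ω_s² = ω_r¹ ⇒ overall = 86/73 × -17/30 = -731/1095

-731/1095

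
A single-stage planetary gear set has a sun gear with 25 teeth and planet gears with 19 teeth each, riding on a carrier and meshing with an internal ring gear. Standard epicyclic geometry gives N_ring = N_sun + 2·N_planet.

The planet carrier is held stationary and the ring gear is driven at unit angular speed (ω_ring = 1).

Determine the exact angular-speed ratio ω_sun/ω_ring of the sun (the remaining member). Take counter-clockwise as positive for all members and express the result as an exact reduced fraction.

-63/25

N_ring = 25 + 2·19 = 63
25(ω_s−ω_c) = −63(ω_r−ω_c),  ω_c=0, ω_r=1
ω_s = 0 − (63/25)(1−0) = -63/25
ω_s/ω_r = -63/25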